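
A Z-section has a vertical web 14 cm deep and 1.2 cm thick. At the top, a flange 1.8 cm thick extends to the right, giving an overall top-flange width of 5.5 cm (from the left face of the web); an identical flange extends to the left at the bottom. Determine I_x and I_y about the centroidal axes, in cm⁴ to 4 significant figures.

Treat the section as a set of non-overlapping primitives; coordinates are from the bounding-box lower-left.
Web: 1.2 × 14, A = 16.8 cm², y = 7 cm, Ī = 274.4 cm⁴.
Top flange (beyond web): 4.3 × 1.8, A = 7.74 cm², y = 13.1 cm, Ī = 2.0898 cm⁴.
Bottom flange (beyond web): 4.3 × 1.8, A = 7.74 cm², y = 0.9 cm, Ī = 2.0898 cm⁴.
Centroid: ȳ = ΣA·y / ΣA = 7 cm.
Transfer each piece to the centroidal x-axis using Ī + A·d² with d = y − 7:
  web: d = 0 cm → contributes +274.4 cm⁴
  top flange (beyond web): d = 6.1 cm → contributes +290.095 cm⁴
  bottom flange (beyond web): d = -6.1 cm → contributes +290.095 cm⁴
Total I = 854.59 cm⁴.
For the y-axis: x̄ = 4.9 cm.
Repeating about the centroidal y-axis gives I_y = 142.936 cm⁴.

I_x ≈ 854.6 cm⁴, I_y ≈ 142.9 cm⁴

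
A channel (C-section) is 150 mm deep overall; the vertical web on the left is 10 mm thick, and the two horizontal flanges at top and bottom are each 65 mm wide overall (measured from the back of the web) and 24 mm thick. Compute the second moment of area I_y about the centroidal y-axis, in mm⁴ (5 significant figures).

Break the section into simple shapes (no overlaps), measuring from the bottom-left corner of the bounding box.
Web: 10 × 150, A = 1 500 mm², x = 5 mm, Ī = 12 500 mm⁴.
Top flange (beyond web): 55 × 24, A = 1 320 mm², x = 37.5 mm, Ī = 332 750 mm⁴.
Bottom flange (beyond web): 55 × 24, A = 1 320 mm², x = 37.5 mm, Ī = 332 750 mm⁴.
Centroid: x̄ = ΣA·x / ΣA = 25.72464 mm.
Transfer each piece to the centroidal y-axis using Ī + A·d² with d = x − 25.72464:
  web: d = -20.72464 mm → contributes +656765.9 mm⁴
  top flange (beyond web): d = 11.77536 mm → contributes +515780.1 mm⁴
  bottom flange (beyond web): d = 11.77536 mm → contributes +515780.1 mm⁴
Total I = 1 688 326 mm⁴.

I_y ≈ 1.6883 × 10⁶ mm⁴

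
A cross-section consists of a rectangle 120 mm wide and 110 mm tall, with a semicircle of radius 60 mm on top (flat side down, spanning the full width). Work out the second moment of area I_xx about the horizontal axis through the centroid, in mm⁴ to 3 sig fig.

Treat the section as a set of non-overlapping primitives; coordinates are from the bounding-box lower-left.
Rectangular body: 120 × 110, A = 13 200 mm², y = 55 mm, Ī = 13 310 000 mm⁴.
Semicircular cap: semicircle r = 60, A = 5654.9 mm², y = 135.46 mm, Ī = 1 422 450 mm⁴.
Centroid: ȳ = ΣA·y / ΣA = 79.133 mm.
Transfer each piece to the horizontal axis through the centroid using Ī + A·d² with d = y − 79.133:
  rectangular body: d = -24.133 mm → contributes +20 997 472 mm⁴
  semicircular cap: d = 56.332 mm → contributes +19 367 104 mm⁴
Total I = 40 364 575 mm⁴.

I_xx ≈ 4.04 × 10⁷ mm⁴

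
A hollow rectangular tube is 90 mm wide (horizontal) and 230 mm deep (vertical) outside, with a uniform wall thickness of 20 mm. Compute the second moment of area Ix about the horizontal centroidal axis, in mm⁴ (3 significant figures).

Ix ≈ 6.27 × 10⁷ mm⁴

Treat the section as a set of non-overlapping primitives; coordinates are from the bounding-box lower-left.
Outer rectangle: 90 × 230, A = 20 700 mm², y = 115 mm, Ī = 91 252 500 mm⁴.
Inner void (subtracted): 50 × 190, A = 9 500 mm², y = 115 mm, Ī = 28 579 167 mm⁴.
By symmetry the centroid is at mid-height, ȳ = 115 mm.
All pieces are centred on the horizontal centroidal axis, so I = ΣĪ (holes subtracted) = 62 673 333 mm⁴.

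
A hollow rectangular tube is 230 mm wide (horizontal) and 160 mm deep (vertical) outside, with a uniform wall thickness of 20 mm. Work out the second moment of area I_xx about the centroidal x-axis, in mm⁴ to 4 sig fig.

I_xx ≈ 5.115 × 10⁷ mm⁴

Break the section into simple shapes (no overlaps), measuring from the bottom-left corner of the bounding box.
Outer rectangle: 230 × 160, A = 36 800 mm², y = 80 mm, Ī = 78 506 667 mm⁴.
Inner void (subtracted): 190 × 120, A = 22 800 mm², y = 80 mm, Ī = 27 360 000 mm⁴.
By symmetry the centroid is at mid-height, ȳ = 80 mm.
All pieces are centred on the centroidal x-axis, so I = ΣĪ (holes subtracted) = 51 146 667 mm⁴.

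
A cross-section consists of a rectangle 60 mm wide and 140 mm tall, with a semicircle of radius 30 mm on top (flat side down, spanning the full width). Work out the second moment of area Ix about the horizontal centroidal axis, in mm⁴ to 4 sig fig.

Ix ≈ 2.209 × 10⁷ mm⁴

Split into non-overlapping primitives; take the origin at the lower-left of the bounding box.
Rectangular body: 60 × 140, A = 8 400 mm², y = 70 mm, Ī = 13 720 000 mm⁴.
Semicircular cap: semicircle r = 30, A = 1413.72 mm², y = 152.732 mm, Ī = 88903.1 mm⁴.
Centroid: ȳ = ΣA·y / ΣA = 81.918 mm.
Transfer each piece to the horizontal centroidal axis using Ī + A·d² with d = y − 81.918:
  rectangular body: d = -11.918 mm → contributes +14 913 131 mm⁴
  semicircular cap: d = 70.8144 mm → contributes +7 178 232 mm⁴
Total I = 22 091 363 mm⁴.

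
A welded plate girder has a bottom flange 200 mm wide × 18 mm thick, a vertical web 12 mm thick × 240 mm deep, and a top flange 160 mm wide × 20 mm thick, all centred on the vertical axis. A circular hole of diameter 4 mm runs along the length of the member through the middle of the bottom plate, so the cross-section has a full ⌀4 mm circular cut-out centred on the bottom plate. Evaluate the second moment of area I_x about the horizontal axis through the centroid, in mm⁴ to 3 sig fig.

I_x ≈ 1.28 × 10⁸ mm⁴

Break the section into simple shapes (no overlaps), measuring from the bottom-left corner of the bounding box.
Bottom plate: 200 × 18, A = 3 600 mm², y = 9 mm, Ī = 97 200 mm⁴.
Web plate: 12 × 240, A = 2 880 mm², y = 138 mm, Ī = 13 824 000 mm⁴.
Top plate: 160 × 20, A = 3 200 mm², y = 268 mm, Ī = 106 667 mm⁴.
Hole (subtracted): ⌀4, A = 12.566 mm², y = 9 mm, Ī = 12.566 mm⁴.
Centroid: ȳ = ΣA·y / ΣA = 133.16 mm.
Transfer each piece to the horizontal axis through the centroid using Ī + A·d² with d = y − 133.16:
  bottom plate: d = -124.16 mm → contributes +55 594 798 mm⁴
  web plate: d = 4.8388 mm → contributes +13 891 433 mm⁴
  top plate: d = 134.84 mm → contributes +58 287 487 mm⁴
  hole: d = -124.16 mm → contributes −193 736 mm⁴
Total I = 127 579 982 mm⁴.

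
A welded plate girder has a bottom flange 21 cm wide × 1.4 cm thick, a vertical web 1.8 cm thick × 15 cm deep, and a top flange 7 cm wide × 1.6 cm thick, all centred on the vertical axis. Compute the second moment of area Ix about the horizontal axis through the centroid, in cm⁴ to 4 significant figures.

Break the section into simple shapes (no overlaps), measuring from the bottom-left corner of the bounding box.
Bottom plate: 21 × 1.4, A = 29.4 cm², y = 0.7 cm, Ī = 4.802 cm⁴.
Web plate: 1.8 × 15, A = 27 cm², y = 8.9 cm, Ī = 506.25 cm⁴.
Top plate: 7 × 1.6, A = 11.2 cm², y = 17.2 cm, Ī = 2.38933 cm⁴.
Centroid: ȳ = ΣA·y / ΣA = 6.70888 cm.
Transfer each piece to the horizontal axis through the centroid using Ī + A·d² with d = y − 6.70888:
  bottom plate: d = -6.00888 cm → contributes +1066.34 cm⁴
  web plate: d = 2.19112 cm → contributes +635.878 cm⁴
  top plate: d = 10.4911 cm → contributes +1235.1 cm⁴
Total I = 2937.32 cm⁴.

Ix ≈ 2937 cm⁴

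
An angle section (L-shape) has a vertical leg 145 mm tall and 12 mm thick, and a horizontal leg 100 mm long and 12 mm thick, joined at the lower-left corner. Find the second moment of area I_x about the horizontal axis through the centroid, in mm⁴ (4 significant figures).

I_x ≈ 5.967 × 10⁶ mm⁴

Break the section into simple shapes (no overlaps), measuring from the bottom-left corner of the bounding box.
Vertical leg: 12 × 145, A = 1 740 mm², y = 72.5 mm, Ī = 3 048 625 mm⁴.
Horizontal leg (remainder): 88 × 12, A = 1 056 mm², y = 6 mm, Ī = 12 672 mm⁴.
Centroid: ȳ = ΣA·y / ΣA = 47.3841 mm.
Transfer each piece to the horizontal axis through the centroid using Ī + A·d² with d = y − 47.3841:
  vertical leg: d = 25.1159 mm → contributes +4 146 230 mm⁴
  horizontal leg (remainder): d = -41.3841 mm → contributes +1 821 226 mm⁴
Total I = 5 967 455 mm⁴.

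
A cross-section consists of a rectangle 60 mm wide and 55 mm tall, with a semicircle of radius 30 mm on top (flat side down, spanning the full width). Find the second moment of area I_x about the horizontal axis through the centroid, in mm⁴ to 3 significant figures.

Split into non-overlapping primitives; take the origin at the lower-left of the bounding box.
Rectangular body: 60 × 55, A = 3 300 mm², y = 27.5 mm, Ī = 831 875 mm⁴.
Semicircular cap: semicircle r = 30, A = 1413.7 mm², y = 67.732 mm, Ī = 88 903 mm⁴.
Centroid: ȳ = ΣA·y / ΣA = 39.566 mm.
Transfer each piece to the horizontal axis through the centroid using Ī + A·d² with d = y − 39.566:
  rectangular body: d = -12.066 mm → contributes +1 312 342 mm⁴
  semicircular cap: d = 28.166 mm → contributes +1 210 444 mm⁴
Total I = 2 522 786 mm⁴.

I_x ≈ 2.52 × 10⁶ mm⁴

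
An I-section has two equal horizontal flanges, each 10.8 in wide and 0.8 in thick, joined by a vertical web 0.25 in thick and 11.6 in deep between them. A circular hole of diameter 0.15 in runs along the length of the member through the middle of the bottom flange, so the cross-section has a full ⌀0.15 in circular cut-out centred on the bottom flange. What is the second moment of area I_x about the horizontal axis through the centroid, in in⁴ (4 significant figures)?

I_x ≈ 697.0 in⁴

Treat the section as a set of non-overlapping primitives; coordinates are from the bounding-box lower-left.
Bottom flange: 10.8 × 0.8, A = 8.64 in², y = 0.4 in, Ī = 0.4608 in⁴.
Web: 0.25 × 11.6, A = 2.9 in², y = 6.6 in, Ī = 32.5187 in⁴.
Top flange: 10.8 × 0.8, A = 8.64 in², y = 12.8 in, Ī = 0.4608 in⁴.
Hole (subtracted): ⌀0.15, A = 0.0176715 in², y = 0.4 in, Ī = 0.0000248505 in⁴.
Centroid: ȳ = ΣA·y / ΣA = 6.60543 in.
Transfer each piece to the horizontal axis through the centroid using Ī + A·d² with d = y − 6.60543:
  bottom flange: d = -6.20543 in → contributes +333.165 in⁴
  web: d = -0.00543405 in → contributes +32.5188 in⁴
  top flange: d = 6.19457 in → contributes +332 in⁴
  hole: d = -6.20543 in → contributes −0.680507 in⁴
Total I = 697.004 in⁴.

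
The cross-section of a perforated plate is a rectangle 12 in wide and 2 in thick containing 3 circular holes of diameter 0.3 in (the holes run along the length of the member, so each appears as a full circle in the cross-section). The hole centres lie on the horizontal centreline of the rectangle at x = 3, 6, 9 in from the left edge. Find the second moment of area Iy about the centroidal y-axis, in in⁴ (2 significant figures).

Iy ≈ 290 in⁴

Split into non-overlapping primitives; take the origin at the lower-left of the bounding box.
Plate: 12 × 2, A = 24 in², x = 6 in, Ī = 288 in⁴.
Hole 1 (subtracted): ⌀0.3, A = 0.07069 in², x = 3 in, Ī = 0.0003976 in⁴.
Hole 2 (subtracted): ⌀0.3, A = 0.07069 in², x = 6 in, Ī = 0.0003976 in⁴.
Hole 3 (subtracted): ⌀0.3, A = 0.07069 in², x = 9 in, Ī = 0.0003976 in⁴.
By symmetry the centroid is at mid-width, x̄ = 6 in.
Transfer each piece to the centroidal y-axis using Ī + A·d² with d = x − 6:
  plate: d = 0 in → contributes +288 in⁴
  hole 1: d = -3 in → contributes −0.6366 in⁴
  hole 2: d = 0 in → contributes −0.0003976 in⁴
  hole 3: d = 3 in → contributes −0.6366 in⁴
Total I = 286.7 in⁴.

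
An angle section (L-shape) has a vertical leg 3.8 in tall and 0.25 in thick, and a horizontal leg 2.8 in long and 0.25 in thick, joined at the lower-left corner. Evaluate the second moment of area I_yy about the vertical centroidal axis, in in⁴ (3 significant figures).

Decompose the section into non-overlapping parts with the origin at the bottom-left of its bounding rectangle.
Vertical leg: 0.25 × 3.8, A = 0.95 in², x = 0.125 in, Ī = 0.0049479 in⁴.
Horizontal leg (remainder): 2.55 × 0.25, A = 0.6375 in², x = 1.525 in, Ī = 0.34545 in⁴.
Centroid: x̄ = ΣA·x / ΣA = 0.6872 in.
Transfer each piece to the vertical centroidal axis using Ī + A·d² with d = x − 0.6872:
  vertical leg: d = -0.5622 in → contributes +0.30522 in⁴
  horizontal leg (remainder): d = 0.8378 in → contributes +0.79291 in⁴
Total I = 1.0981 in⁴.

I_yy ≈ 1.10 in⁴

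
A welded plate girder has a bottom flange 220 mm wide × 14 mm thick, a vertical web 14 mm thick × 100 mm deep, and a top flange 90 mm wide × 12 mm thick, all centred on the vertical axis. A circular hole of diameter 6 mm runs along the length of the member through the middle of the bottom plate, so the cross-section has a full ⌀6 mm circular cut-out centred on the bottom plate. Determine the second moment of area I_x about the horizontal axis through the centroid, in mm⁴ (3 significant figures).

Break the section into simple shapes (no overlaps), measuring from the bottom-left corner of the bounding box.
Bottom plate: 220 × 14, A = 3 080 mm², y = 7 mm, Ī = 50 307 mm⁴.
Web plate: 14 × 100, A = 1 400 mm², y = 64 mm, Ī = 1 166 667 mm⁴.
Top plate: 90 × 12, A = 1 080 mm², y = 120 mm, Ī = 12 960 mm⁴.
Hole (subtracted): ⌀6, A = 28.274 mm², y = 7 mm, Ī = 63.617 mm⁴.
Centroid: ȳ = ΣA·y / ΣA = 43.488 mm.
Transfer each piece to the horizontal axis through the centroid using Ī + A·d² with d = y − 43.488:
  bottom plate: d = -36.488 mm → contributes +4 150 874 mm⁴
  web plate: d = 20.512 mm → contributes +1 755 722 mm⁴
  top plate: d = 76.512 mm → contributes +6 335 421 mm⁴
  hole: d = -36.488 mm → contributes −37 707 mm⁴
Total I = 12 204 310 mm⁴.

I_x ≈ 1.22 × 10⁷ mm⁴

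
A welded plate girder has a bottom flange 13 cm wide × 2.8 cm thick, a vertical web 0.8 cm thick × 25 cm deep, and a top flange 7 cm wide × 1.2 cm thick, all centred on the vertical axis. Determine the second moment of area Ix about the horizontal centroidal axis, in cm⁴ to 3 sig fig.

Ix ≈ 7120 cm⁴

Split into non-overlapping primitives; take the origin at the lower-left of the bounding box.
Bottom plate: 13 × 2.8, A = 36.4 cm², y = 1.4 cm, Ī = 23.781 cm⁴.
Web plate: 0.8 × 25, A = 20 cm², y = 15.3 cm, Ī = 1041.7 cm⁴.
Top plate: 7 × 1.2, A = 8.4 cm², y = 28.4 cm, Ī = 1.008 cm⁴.
Centroid: ȳ = ΣA·y / ΣA = 9.1901 cm.
Transfer each piece to the horizontal centroidal axis using Ī + A·d² with d = y − 9.1901:
  bottom plate: d = -7.7901 cm → contributes +2232.8 cm⁴
  web plate: d = 6.1099 cm → contributes +1788.3 cm⁴
  top plate: d = 19.21 cm → contributes +3100.8 cm⁴
Total I = 7121.8 cm⁴.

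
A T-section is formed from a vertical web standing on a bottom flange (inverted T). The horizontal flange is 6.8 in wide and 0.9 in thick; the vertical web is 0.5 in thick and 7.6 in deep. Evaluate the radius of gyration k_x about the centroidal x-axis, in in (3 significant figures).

Treat the section as a set of non-overlapping primitives; coordinates are from the bounding-box lower-left.
Flange: 6.8 × 0.9, A = 6.12 in², y = 0.45 in, Ī = 0.4131 in⁴.
Web: 0.5 × 7.6, A = 3.8 in², y = 4.7 in, Ī = 18.291 in⁴.
Centroid: ȳ = ΣA·y / ΣA = 2.078 in.
Transfer each piece to the centroidal x-axis using Ī + A·d² with d = y − 2.078:
  flange: d = -1.628 in → contributes +16.634 in⁴
  web: d = 2.622 in → contributes +44.415 in⁴
Total I = 61.049 in⁴.
Radius of gyration: k = √(I/A) = √(61.049 / 9.92) = 2.4807 in.

k_x ≈ 2.48 in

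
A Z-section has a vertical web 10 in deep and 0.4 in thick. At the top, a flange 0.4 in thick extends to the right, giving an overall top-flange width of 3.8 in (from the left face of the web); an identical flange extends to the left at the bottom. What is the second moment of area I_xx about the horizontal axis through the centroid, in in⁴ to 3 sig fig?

Decompose the section into non-overlapping parts with the origin at the bottom-left of its bounding rectangle.
Web: 0.4 × 10, A = 4 in², y = 5 in, Ī = 33.333 in⁴.
Top flange (beyond web): 3.4 × 0.4, A = 1.36 in², y = 9.8 in, Ī = 0.018133 in⁴.
Bottom flange (beyond web): 3.4 × 0.4, A = 1.36 in², y = 0.2 in, Ī = 0.018133 in⁴.
Centroid: ȳ = ΣA·y / ΣA = 5 in.
Transfer each piece to the horizontal axis through the centroid using Ī + A·d² with d = y − 5:
  web: d = 0 in → contributes +33.333 in⁴
  top flange (beyond web): d = 4.8 in → contributes +31.353 in⁴
  bottom flange (beyond web): d = -4.8 in → contributes +31.353 in⁴
Total I = 96.038 in⁴.

I_xx ≈ 96.0 in⁴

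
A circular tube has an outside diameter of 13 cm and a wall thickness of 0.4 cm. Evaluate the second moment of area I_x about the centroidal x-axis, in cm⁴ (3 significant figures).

Break the section into simple shapes (no overlaps), measuring from the bottom-left corner of the bounding box.
Outer circle: ⌀13, A = 132.73 cm², y = 6.5 cm, Ī = 1 402 cm⁴.
Bore (subtracted): ⌀12.2, A = 116.9 cm², y = 6.5 cm, Ī = 1087.4 cm⁴.
By symmetry the centroid is at mid-height, ȳ = 6.5 cm.
All pieces are centred on the centroidal x-axis, so I = ΣĪ (holes subtracted) = 314.53 cm⁴.

I_x ≈ 315 cm⁴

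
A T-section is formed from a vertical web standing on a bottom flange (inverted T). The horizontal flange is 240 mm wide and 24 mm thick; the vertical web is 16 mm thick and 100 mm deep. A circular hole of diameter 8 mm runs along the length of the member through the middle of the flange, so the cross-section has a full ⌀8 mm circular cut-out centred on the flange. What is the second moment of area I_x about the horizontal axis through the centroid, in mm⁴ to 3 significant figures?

Treat the section as a set of non-overlapping primitives; coordinates are from the bounding-box lower-left.
Flange: 240 × 24, A = 5 760 mm², y = 12 mm, Ī = 276 480 mm⁴.
Web: 16 × 100, A = 1 600 mm², y = 74 mm, Ī = 1 333 333 mm⁴.
Hole (subtracted): ⌀8, A = 50.265 mm², y = 12 mm, Ī = 201.06 mm⁴.
Centroid: ȳ = ΣA·y / ΣA = 25.571 mm.
Transfer each piece to the horizontal axis through the centroid using Ī + A·d² with d = y − 25.571:
  flange: d = -13.571 mm → contributes +1 337 302 mm⁴
  web: d = 48.429 mm → contributes +5 085 931 mm⁴
  hole: d = -13.571 mm → contributes −9458.5 mm⁴
Total I = 6 413 775 mm⁴.

I_x ≈ 6.41 × 10⁶ mm⁴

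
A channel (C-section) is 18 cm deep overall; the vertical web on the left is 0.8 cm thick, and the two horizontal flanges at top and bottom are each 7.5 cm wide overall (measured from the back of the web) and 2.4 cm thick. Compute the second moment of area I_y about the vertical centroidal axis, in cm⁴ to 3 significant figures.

I_y ≈ 261 cm⁴

Decompose the section into non-overlapping parts with the origin at the bottom-left of its bounding rectangle.
Web: 0.8 × 18, A = 14.4 cm², x = 0.4 cm, Ī = 0.768 cm⁴.
Top flange (beyond web): 6.7 × 2.4, A = 16.08 cm², x = 4.15 cm, Ī = 60.153 cm⁴.
Bottom flange (beyond web): 6.7 × 2.4, A = 16.08 cm², x = 4.15 cm, Ī = 60.153 cm⁴.
Centroid: x̄ = ΣA·x / ΣA = 2.9902 cm.
Transfer each piece to the vertical centroidal axis using Ī + A·d² with d = x − 2.9902:
  web: d = -2.5902 cm → contributes +97.38 cm⁴
  top flange (beyond web): d = 1.1598 cm → contributes +81.782 cm⁴
  bottom flange (beyond web): d = 1.1598 cm → contributes +81.782 cm⁴
Total I = 260.94 cm⁴.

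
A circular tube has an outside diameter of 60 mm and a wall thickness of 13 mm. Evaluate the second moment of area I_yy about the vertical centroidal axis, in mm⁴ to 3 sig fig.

Split into non-overlapping primitives; take the origin at the lower-left of the bounding box.
Outer circle: ⌀60, A = 2827.4 mm², x = 30 mm, Ī = 636 173 mm⁴.
Bore (subtracted): ⌀34, A = 907.92 mm², x = 30 mm, Ī = 65 597 mm⁴.
By symmetry the centroid is at mid-width, x̄ = 30 mm.
All pieces are centred on the vertical centroidal axis, so I = ΣĪ (holes subtracted) = 570 575 mm⁴.

I_yy ≈ 5.71 × 10⁵ mm⁴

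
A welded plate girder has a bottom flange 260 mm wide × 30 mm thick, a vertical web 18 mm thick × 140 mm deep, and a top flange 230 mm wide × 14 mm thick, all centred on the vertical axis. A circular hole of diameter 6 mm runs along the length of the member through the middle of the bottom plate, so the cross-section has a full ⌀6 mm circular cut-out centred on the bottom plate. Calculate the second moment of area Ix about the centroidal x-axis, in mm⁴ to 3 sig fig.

Ix ≈ 6.74 × 10⁷ mm⁴

Split into non-overlapping primitives; take the origin at the lower-left of the bounding box.
Bottom plate: 260 × 30, A = 7 800 mm², y = 15 mm, Ī = 585 000 mm⁴.
Web plate: 18 × 140, A = 2 520 mm², y = 100 mm, Ī = 4 116 000 mm⁴.
Top plate: 230 × 14, A = 3 220 mm², y = 177 mm, Ī = 52 593 mm⁴.
Hole (subtracted): ⌀6, A = 28.274 mm², y = 15 mm, Ī = 63.617 mm⁴.
Centroid: ȳ = ΣA·y / ΣA = 69.459 mm.
Transfer each piece to the centroidal x-axis using Ī + A·d² with d = y − 69.459:
  bottom plate: d = -54.459 mm → contributes +23 718 415 mm⁴
  web plate: d = 30.541 mm → contributes +6 466 481 mm⁴
  top plate: d = 107.54 mm → contributes +37 291 855 mm⁴
  hole: d = -54.459 mm → contributes −83 920 mm⁴
Total I = 67 392 831 mm⁴.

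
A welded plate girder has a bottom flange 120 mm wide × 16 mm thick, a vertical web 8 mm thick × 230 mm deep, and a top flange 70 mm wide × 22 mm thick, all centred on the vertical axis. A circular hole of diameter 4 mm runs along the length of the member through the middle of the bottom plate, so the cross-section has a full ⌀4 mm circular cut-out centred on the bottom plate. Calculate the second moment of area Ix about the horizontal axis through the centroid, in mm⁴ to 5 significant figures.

Break the section into simple shapes (no overlaps), measuring from the bottom-left corner of the bounding box.
Bottom plate: 120 × 16, A = 1 920 mm², y = 8 mm, Ī = 40 960 mm⁴.
Web plate: 8 × 230, A = 1 840 mm², y = 131 mm, Ī = 8 111 333 mm⁴.
Top plate: 70 × 22, A = 1 540 mm², y = 257 mm, Ī = 62113.33 mm⁴.
Hole (subtracted): ⌀4, A = 12.56637 mm², y = 8 mm, Ī = 12.56637 mm⁴.
Centroid: ȳ = ΣA·y / ΣA = 123.3263 mm.
Transfer each piece to the horizontal axis through the centroid using Ī + A·d² with d = y − 123.3263:
  bottom plate: d = -115.3263 mm → contributes +25 577 245 mm⁴
  web plate: d = 7.67373 mm → contributes +8 219 684 mm⁴
  top plate: d = 133.6737 mm → contributes +27 579 859 mm⁴
  hole: d = -115.3263 mm → contributes −167147.2 mm⁴
Total I = 61 209 641 mm⁴.

Ix ≈ 6.1210 × 10⁷ mm⁴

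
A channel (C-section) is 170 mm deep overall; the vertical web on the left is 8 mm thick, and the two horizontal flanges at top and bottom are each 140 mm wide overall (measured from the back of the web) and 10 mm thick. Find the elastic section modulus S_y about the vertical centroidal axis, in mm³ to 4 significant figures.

Break the section into simple shapes (no overlaps), measuring from the bottom-left corner of the bounding box.
Web: 8 × 170, A = 1 360 mm², x = 4 mm, Ī = 7253.33 mm⁴.
Top flange (beyond web): 132 × 10, A = 1 320 mm², x = 74 mm, Ī = 1 916 640 mm⁴.
Bottom flange (beyond web): 132 × 10, A = 1 320 mm², x = 74 mm, Ī = 1 916 640 mm⁴.
Centroid: x̄ = ΣA·x / ΣA = 50.2 mm.
Transfer each piece to the vertical centroidal axis using Ī + A·d² with d = x − 50.2:
  web: d = -46.2 mm → contributes +2 910 092 mm⁴
  top flange (beyond web): d = 23.8 mm → contributes +2 664 341 mm⁴
  bottom flange (beyond web): d = 23.8 mm → contributes +2 664 341 mm⁴
Total I = 8 238 773 mm⁴.
Extreme fibre distance c = 89.8 mm; S = I/c = 91745.8 mm³.

S_y ≈ 9.175 × 10⁴ mm³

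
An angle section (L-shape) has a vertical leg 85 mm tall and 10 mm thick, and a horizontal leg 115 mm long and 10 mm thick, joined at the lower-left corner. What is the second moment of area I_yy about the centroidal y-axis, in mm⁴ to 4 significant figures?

I_yy ≈ 2.525 × 10⁶ mm⁴

Break the section into simple shapes (no overlaps), measuring from the bottom-left corner of the bounding box.
Vertical leg: 10 × 85, A = 850 mm², x = 5 mm, Ī = 7083.33 mm⁴.
Horizontal leg (remainder): 105 × 10, A = 1 050 mm², x = 62.5 mm, Ī = 964 688 mm⁴.
Centroid: x̄ = ΣA·x / ΣA = 36.7763 mm.
Transfer each piece to the centroidal y-axis using Ī + A·d² with d = x − 36.7763:
  vertical leg: d = -31.7763 mm → contributes +865 357 mm⁴
  horizontal leg (remainder): d = 25.7237 mm → contributes +1 659 481 mm⁴
Total I = 2 524 838 mm⁴.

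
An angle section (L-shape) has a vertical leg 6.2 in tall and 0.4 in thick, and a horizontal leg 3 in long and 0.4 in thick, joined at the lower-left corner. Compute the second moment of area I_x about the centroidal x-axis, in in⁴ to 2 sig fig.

I_x ≈ 14 in⁴

Break the section into simple shapes (no overlaps), measuring from the bottom-left corner of the bounding box.
Vertical leg: 0.4 × 6.2, A = 2.48 in², y = 3.1 in, Ī = 7.944 in⁴.
Horizontal leg (remainder): 2.6 × 0.4, A = 1.04 in², y = 0.2 in, Ī = 0.01387 in⁴.
Centroid: ȳ = ΣA·y / ΣA = 2.243 in.
Transfer each piece to the centroidal x-axis using Ī + A·d² with d = y − 2.243:
  vertical leg: d = 0.8568 in → contributes +9.765 in⁴
  horizontal leg (remainder): d = -2.043 in → contributes +4.355 in⁴
Total I = 14.12 in⁴.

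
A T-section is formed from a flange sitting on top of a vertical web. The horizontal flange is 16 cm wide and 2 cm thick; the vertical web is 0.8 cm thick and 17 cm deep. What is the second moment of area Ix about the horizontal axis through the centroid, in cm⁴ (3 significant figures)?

Decompose the section into non-overlapping parts with the origin at the bottom-left of its bounding rectangle.
Flange: 16 × 2, A = 32 cm², y = 18 cm, Ī = 10.667 cm⁴.
Web: 0.8 × 17, A = 13.6 cm², y = 8.5 cm, Ī = 327.53 cm⁴.
Centroid: ȳ = ΣA·y / ΣA = 15.167 cm.
Transfer each piece to the horizontal axis through the centroid using Ī + A·d² with d = y − 15.167:
  flange: d = 2.8333 cm → contributes +267.56 cm⁴
  web: d = -6.6667 cm → contributes +931.98 cm⁴
Total I = 1199.5 cm⁴.

Ix ≈ 1200 cm⁴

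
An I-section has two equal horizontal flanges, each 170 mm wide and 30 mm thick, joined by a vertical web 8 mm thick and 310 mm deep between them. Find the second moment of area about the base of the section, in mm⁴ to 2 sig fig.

Split into non-overlapping primitives; take the origin at the lower-left of the bounding box.
Bottom flange: 170 × 30, A = 5 100 mm², y = 15 mm, Ī = 382 500 mm⁴.
Web: 8 × 310, A = 2 480 mm², y = 185 mm, Ī = 19 860 667 mm⁴.
Top flange: 170 × 30, A = 5 100 mm², y = 355 mm, Ī = 382 500 mm⁴.
Transfer each piece to the bottom edge using Ī + A·d² with d = y − 0:
  bottom flange: d = 15 mm → contributes +1 530 000 mm⁴
  web: d = 185 mm → contributes +104 738 667 mm⁴
  top flange: d = 355 mm → contributes +643 110 000 mm⁴
Total I = 749 378 667 mm⁴.

I_base ≈ 7.5 × 10⁸ mm⁴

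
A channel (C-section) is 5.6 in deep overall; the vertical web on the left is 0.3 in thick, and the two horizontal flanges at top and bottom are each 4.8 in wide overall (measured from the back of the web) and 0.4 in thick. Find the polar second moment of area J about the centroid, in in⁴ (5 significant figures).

Split into non-overlapping primitives; take the origin at the lower-left of the bounding box.
Web: 0.3 × 5.6, A = 1.68 in², y = 2.8 in, Ī = 4.3904 in⁴.
Top flange (beyond web): 4.5 × 0.4, A = 1.8 in², y = 5.4 in, Ī = 0.024 in⁴.
Bottom flange (beyond web): 4.5 × 0.4, A = 1.8 in², y = 0.2 in, Ī = 0.024 in⁴.
By symmetry the centroid is at mid-height, ȳ = 2.8 in.
Transfer each piece to the centroidal x-axis using Ī + A·d² with d = y − 2.8:
  web: d = 0 in → contributes +4.3904 in⁴
  top flange (beyond web): d = 2.6 in → contributes +12.192 in⁴
  bottom flange (beyond web): d = -2.6 in → contributes +12.192 in⁴
Total I = 28.7744 in⁴.
For the y-axis: x̄ = 1.786364 in.
Repeating about the centroidal y-axis gives I_y = 12.68542 in⁴.
Polar second moment: J = I_x + I_y = 41.45982 in⁴.

J ≈ 41.460 in⁴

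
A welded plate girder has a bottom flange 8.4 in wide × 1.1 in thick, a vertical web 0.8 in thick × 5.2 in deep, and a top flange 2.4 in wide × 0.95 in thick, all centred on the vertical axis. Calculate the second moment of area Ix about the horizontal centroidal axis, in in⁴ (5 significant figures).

Ix ≈ 92.585 in⁴

Split into non-overlapping primitives; take the origin at the lower-left of the bounding box.
Bottom plate: 8.4 × 1.1, A = 9.24 in², y = 0.55 in, Ī = 0.9317 in⁴.
Web plate: 0.8 × 5.2, A = 4.16 in², y = 3.7 in, Ī = 9.373867 in⁴.
Top plate: 2.4 × 0.95, A = 2.28 in², y = 6.775 in, Ī = 0.171475 in⁴.
Centroid: ȳ = ΣA·y / ΣA = 2.29088 in.
Transfer each piece to the horizontal centroidal axis using Ī + A·d² with d = y − 2.29088:
  bottom plate: d = -1.74088 in → contributes +28.93503 in⁴
  web plate: d = 1.40912 in → contributes +17.63404 in⁴
  top plate: d = 4.48412 in → contributes +46.01619 in⁴
Total I = 92.58526 in⁴.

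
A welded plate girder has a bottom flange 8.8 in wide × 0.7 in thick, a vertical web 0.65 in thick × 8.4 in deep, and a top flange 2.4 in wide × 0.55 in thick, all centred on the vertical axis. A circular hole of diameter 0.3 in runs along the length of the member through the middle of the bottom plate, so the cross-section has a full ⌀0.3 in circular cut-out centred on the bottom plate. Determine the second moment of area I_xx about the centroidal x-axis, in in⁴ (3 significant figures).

Decompose the section into non-overlapping parts with the origin at the bottom-left of its bounding rectangle.
Bottom plate: 8.8 × 0.7, A = 6.16 in², y = 0.35 in, Ī = 0.25153 in⁴.
Web plate: 0.65 × 8.4, A = 5.46 in², y = 4.9 in, Ī = 32.105 in⁴.
Top plate: 2.4 × 0.55, A = 1.32 in², y = 9.375 in, Ī = 0.033275 in⁴.
Hole (subtracted): ⌀0.3, A = 0.070686 in², y = 0.35 in, Ī = 0.00039761 in⁴.
Centroid: ȳ = ΣA·y / ΣA = 3.2061 in.
Transfer each piece to the centroidal x-axis using Ī + A·d² with d = y − 3.2061:
  bottom plate: d = -2.8561 in → contributes +50.5 in⁴
  web plate: d = 1.6939 in → contributes +47.771 in⁴
  top plate: d = 6.1689 in → contributes +50.266 in⁴
  hole: d = -2.8561 in → contributes −0.577 in⁴
Total I = 147.96 in⁴.

I_xx ≈ 148 in⁴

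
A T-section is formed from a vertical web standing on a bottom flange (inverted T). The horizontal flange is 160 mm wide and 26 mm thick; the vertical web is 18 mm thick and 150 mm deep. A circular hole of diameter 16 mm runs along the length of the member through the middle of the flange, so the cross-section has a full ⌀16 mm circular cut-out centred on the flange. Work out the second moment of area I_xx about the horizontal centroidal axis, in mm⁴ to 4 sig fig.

Treat the section as a set of non-overlapping primitives; coordinates are from the bounding-box lower-left.
Flange: 160 × 26, A = 4 160 mm², y = 13 mm, Ī = 234 347 mm⁴.
Web: 18 × 150, A = 2 700 mm², y = 101 mm, Ī = 5 062 500 mm⁴.
Hole (subtracted): ⌀16, A = 201.062 mm², y = 13 mm, Ī = 3216.99 mm⁴.
Centroid: ȳ = ΣA·y / ΣA = 48.6814 mm.
Transfer each piece to the horizontal centroidal axis using Ī + A·d² with d = y − 48.6814:
  flange: d = -35.6814 mm → contributes +5 530 691 mm⁴
  web: d = 52.3186 mm → contributes +12 453 047 mm⁴
  hole: d = -35.6814 mm → contributes −259 201 mm⁴
Total I = 17 724 537 mm⁴.

I_xx ≈ 1.772 × 10⁷ mm⁴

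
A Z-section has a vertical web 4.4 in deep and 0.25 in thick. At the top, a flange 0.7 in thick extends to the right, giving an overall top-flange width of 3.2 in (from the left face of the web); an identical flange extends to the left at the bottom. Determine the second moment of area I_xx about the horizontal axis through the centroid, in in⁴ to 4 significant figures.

I_xx ≈ 16.08 in⁴

Decompose the section into non-overlapping parts with the origin at the bottom-left of its bounding rectangle.
Web: 0.25 × 4.4, A = 1.1 in², y = 2.2 in, Ī = 1.77467 in⁴.
Top flange (beyond web): 2.95 × 0.7, A = 2.065 in², y = 4.05 in, Ī = 0.0843208 in⁴.
Bottom flange (beyond web): 2.95 × 0.7, A = 2.065 in², y = 0.35 in, Ī = 0.0843208 in⁴.
Centroid: ȳ = ΣA·y / ΣA = 2.2 in.
Transfer each piece to the horizontal axis through the centroid using Ī + A·d² with d = y − 2.2:
  web: d = 0 in → contributes +1.77467 in⁴
  top flange (beyond web): d = 1.85 in → contributes +7.15178 in⁴
  bottom flange (beyond web): d = -1.85 in → contributes +7.15178 in⁴
Total I = 16.0782 in⁴.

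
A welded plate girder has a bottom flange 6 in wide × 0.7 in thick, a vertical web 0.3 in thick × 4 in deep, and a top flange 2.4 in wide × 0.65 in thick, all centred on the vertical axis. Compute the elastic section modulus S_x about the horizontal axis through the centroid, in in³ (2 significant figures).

Split into non-overlapping primitives; take the origin at the lower-left of the bounding box.
Bottom plate: 6 × 0.7, A = 4.2 in², y = 0.35 in, Ī = 0.1715 in⁴.
Web plate: 0.3 × 4, A = 1.2 in², y = 2.7 in, Ī = 1.6 in⁴.
Top plate: 2.4 × 0.65, A = 1.56 in², y = 5.025 in, Ī = 0.05493 in⁴.
Centroid: ȳ = ΣA·y / ΣA = 1.803 in.
Transfer each piece to the horizontal axis through the centroid using Ī + A·d² with d = y − 1.803:
  bottom plate: d = -1.453 in → contributes +9.039 in⁴
  web plate: d = 0.897 in → contributes +2.565 in⁴
  top plate: d = 3.222 in → contributes +16.25 in⁴
Total I = 27.85 in⁴.
Extreme fibre distance c = 3.547 in; S = I/c = 7.853 in³.

S_x ≈ 7.9 in³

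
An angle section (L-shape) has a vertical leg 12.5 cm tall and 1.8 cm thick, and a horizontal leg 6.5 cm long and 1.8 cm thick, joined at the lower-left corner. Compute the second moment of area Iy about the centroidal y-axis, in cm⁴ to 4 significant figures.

Break the section into simple shapes (no overlaps), measuring from the bottom-left corner of the bounding box.
Vertical leg: 1.8 × 12.5, A = 22.5 cm², x = 0.9 cm, Ī = 6.075 cm⁴.
Horizontal leg (remainder): 4.7 × 1.8, A = 8.46 cm², x = 4.15 cm, Ī = 15.5735 cm⁴.
Centroid: x̄ = ΣA·x / ΣA = 1.78808 cm.
Transfer each piece to the centroidal y-axis using Ī + A·d² with d = x − 1.78808:
  vertical leg: d = -0.888081 cm → contributes +23.8205 cm⁴
  horizontal leg (remainder): d = 2.36192 cm → contributes +62.7689 cm⁴
Total I = 86.5894 cm⁴.

Iy ≈ 86.59 cm⁴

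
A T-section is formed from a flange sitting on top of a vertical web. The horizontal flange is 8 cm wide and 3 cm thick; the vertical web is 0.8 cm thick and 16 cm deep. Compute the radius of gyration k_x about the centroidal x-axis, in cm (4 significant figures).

k_x ≈ 5.327 cm

Split into non-overlapping primitives; take the origin at the lower-left of the bounding box.
Flange: 8 × 3, A = 24 cm², y = 17.5 cm, Ī = 18 cm⁴.
Web: 0.8 × 16, A = 12.8 cm², y = 8 cm, Ī = 273.067 cm⁴.
Centroid: ȳ = ΣA·y / ΣA = 14.1957 cm.
Transfer each piece to the centroidal x-axis using Ī + A·d² with d = y − 14.1957:
  flange: d = 3.30435 cm → contributes +280.049 cm⁴
  web: d = -6.19565 cm → contributes +764.409 cm⁴
Total I = 1044.46 cm⁴.
Radius of gyration: k = √(I/A) = √(1044.46 / 36.8) = 5.32748 cm.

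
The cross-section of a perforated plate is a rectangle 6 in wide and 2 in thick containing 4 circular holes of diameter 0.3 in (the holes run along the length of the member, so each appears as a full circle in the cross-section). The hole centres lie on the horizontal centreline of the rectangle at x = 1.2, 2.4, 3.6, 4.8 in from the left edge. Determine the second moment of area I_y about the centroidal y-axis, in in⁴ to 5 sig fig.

Break the section into simple shapes (no overlaps), measuring from the bottom-left corner of the bounding box.
Plate: 6 × 2, A = 12 in², x = 3 in, Ī = 36 in⁴.
Hole 1 (subtracted): ⌀0.3, A = 0.07068583 in², x = 1.2 in, Ī = 0.0003976078 in⁴.
Hole 2 (subtracted): ⌀0.3, A = 0.07068583 in², x = 2.4 in, Ī = 0.0003976078 in⁴.
Hole 3 (subtracted): ⌀0.3, A = 0.07068583 in², x = 3.6 in, Ī = 0.0003976078 in⁴.
Hole 4 (subtracted): ⌀0.3, A = 0.07068583 in², x = 4.8 in, Ī = 0.0003976078 in⁴.
By symmetry the centroid is at mid-width, x̄ = 3 in.
Transfer each piece to the centroidal y-axis using Ī + A·d² with d = x − 3:
  plate: d = 0 in → contributes +36 in⁴
  hole 1: d = -1.8 in → contributes −0.2294197 in⁴
  hole 2: d = -0.6 in → contributes −0.02584451 in⁴
  hole 3: d = 0.6 in → contributes −0.02584451 in⁴
  hole 4: d = 1.8 in → contributes −0.2294197 in⁴
Total I = 35.48947 in⁴.

I_y ≈ 35.489 in⁴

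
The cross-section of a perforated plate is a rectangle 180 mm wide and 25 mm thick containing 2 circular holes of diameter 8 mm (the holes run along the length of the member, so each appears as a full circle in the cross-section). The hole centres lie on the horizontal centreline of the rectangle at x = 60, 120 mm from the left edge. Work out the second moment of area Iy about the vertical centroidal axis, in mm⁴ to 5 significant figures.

Iy ≈ 1.2059 × 10⁷ mm⁴

Decompose the section into non-overlapping parts with the origin at the bottom-left of its bounding rectangle.
Plate: 180 × 25, A = 4 500 mm², x = 90 mm, Ī = 12 150 000 mm⁴.
Hole 1 (subtracted): ⌀8, A = 50.26548 mm², x = 60 mm, Ī = 201.0619 mm⁴.
Hole 2 (subtracted): ⌀8, A = 50.26548 mm², x = 120 mm, Ī = 201.0619 mm⁴.
By symmetry the centroid is at mid-width, x̄ = 90 mm.
Transfer each piece to the vertical centroidal axis using Ī + A·d² with d = x − 90:
  plate: d = 0 mm → contributes +12 150 000 mm⁴
  hole 1: d = -30 mm → contributes −45 440 mm⁴
  hole 2: d = 30 mm → contributes −45 440 mm⁴
Total I = 12 059 120 mm⁴.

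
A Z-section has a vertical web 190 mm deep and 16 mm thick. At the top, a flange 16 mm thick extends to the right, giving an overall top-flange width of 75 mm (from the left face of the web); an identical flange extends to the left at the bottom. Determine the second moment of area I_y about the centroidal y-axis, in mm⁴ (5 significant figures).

Break the section into simple shapes (no overlaps), measuring from the bottom-left corner of the bounding box.
Web: 16 × 190, A = 3 040 mm², x = 67 mm, Ī = 64853.33 mm⁴.
Top flange (beyond web): 59 × 16, A = 944 mm², x = 104.5 mm, Ī = 273838.7 mm⁴.
Bottom flange (beyond web): 59 × 16, A = 944 mm², x = 29.5 mm, Ī = 273838.7 mm⁴.
Centroid: x̄ = ΣA·x / ΣA = 67 mm.
Transfer each piece to the centroidal y-axis using Ī + A·d² with d = x − 67:
  web: d = 0 mm → contributes +64853.33 mm⁴
  top flange (beyond web): d = 37.5 mm → contributes +1 601 339 mm⁴
  bottom flange (beyond web): d = -37.5 mm → contributes +1 601 339 mm⁴
Total I = 3 267 531 mm⁴.

I_y ≈ 3.2675 × 10⁶ mm⁴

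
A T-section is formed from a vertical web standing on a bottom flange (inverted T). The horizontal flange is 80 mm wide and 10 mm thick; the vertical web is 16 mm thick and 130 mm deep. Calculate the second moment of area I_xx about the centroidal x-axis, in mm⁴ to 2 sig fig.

I_xx ≈ 5.8 × 10⁶ mm⁴

Decompose the section into non-overlapping parts with the origin at the bottom-left of its bounding rectangle.
Flange: 80 × 10, A = 800 mm², y = 5 mm, Ī = 6 667 mm⁴.
Web: 16 × 130, A = 2 080 mm², y = 75 mm, Ī = 2 929 333 mm⁴.
Centroid: ȳ = ΣA·y / ΣA = 55.56 mm.
Transfer each piece to the centroidal x-axis using Ī + A·d² with d = y − 55.56:
  flange: d = -50.56 mm → contributes +2 051 358 mm⁴
  web: d = 19.44 mm → contributes +3 715 753 mm⁴
Total I = 5 767 111 mm⁴.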